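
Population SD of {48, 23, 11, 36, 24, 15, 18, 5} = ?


Mean = 22.5000
Variance = 168.7500
SD = sqrt(168.7500) = 12.9904

SD = 12.9904


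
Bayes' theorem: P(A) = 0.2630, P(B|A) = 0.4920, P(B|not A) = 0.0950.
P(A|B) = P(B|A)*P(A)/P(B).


P(B) = P(B|A)*P(A) + P(B|A')*P(A')
= 0.4920*0.2630 + 0.0950*0.7370
= 0.129396 + 0.070015 = 0.199411
P(A|B) = 0.129396/0.199411 = 0.6489

P(A|B) = 0.6489


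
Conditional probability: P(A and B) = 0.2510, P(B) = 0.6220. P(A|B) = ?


P(A|B) = 0.2510/0.6220 = 0.4035

P(A|B) = 0.4035


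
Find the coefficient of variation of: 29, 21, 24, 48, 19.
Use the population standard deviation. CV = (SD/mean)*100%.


Mean = 28.2000
SD = 10.4575
CV = (10.4575/28.2000)*100 = 37.0835%

CV = 37.0835%


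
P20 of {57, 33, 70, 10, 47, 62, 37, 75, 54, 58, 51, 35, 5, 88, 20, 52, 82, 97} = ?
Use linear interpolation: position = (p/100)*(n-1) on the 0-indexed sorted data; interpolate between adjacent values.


Sorted: 5, 10, 20, 33, 35, 37, 47, 51, 52, 54, 57, 58, 62, 70, 75, 82, 88, 97
n = 18
Index = 20/100 * 17 = 3.4000
Lower = data[3] = 33, Upper = data[4] = 35
P20 = 33 + 0.4000*(2) = 33.8000

P20 = 33.8000


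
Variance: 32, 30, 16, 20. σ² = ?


Mean = 24.5000
Squared deviations: 56.2500, 30.2500, 72.2500, 20.2500
Sum = 179.0000
Variance = 179.0000/4 = 44.7500

Variance = 44.7500


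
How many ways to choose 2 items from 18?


C(18,2) = 18!/(2! × 16!)
= 6402373705728000/(2 × 20922789888000)
= 153

C(18,2) = 153


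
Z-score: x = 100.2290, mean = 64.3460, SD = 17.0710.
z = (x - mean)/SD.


z = (100.2290 - 64.3460)/17.0710
= 35.8830/17.0710
= 2.1020

z = 2.1020


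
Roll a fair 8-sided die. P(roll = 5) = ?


Favorable outcomes (roll = 5): 1
Total outcomes = 8
P = 1/8 = 0.1250

P = 0.1250


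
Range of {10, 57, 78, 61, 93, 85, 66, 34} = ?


Max = 93, Min = 10
Range = 93 - 10 = 83

Range = 83


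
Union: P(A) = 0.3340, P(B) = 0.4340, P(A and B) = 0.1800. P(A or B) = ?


P(A∪B) = 0.3340 + 0.4340 - 0.1800
= 0.7680 - 0.1800
= 0.5880

P(A∪B) = 0.5880


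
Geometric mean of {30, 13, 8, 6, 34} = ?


Product = 30 × 13 × 8 × 6 × 34 = 636480
GM = 636480^(1/5) = 14.4796

GM = 14.4796


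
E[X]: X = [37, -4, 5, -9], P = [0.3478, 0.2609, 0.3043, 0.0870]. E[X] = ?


E[X] = 37*0.3478 - 4*0.2609 + 5*0.3043 - 9*0.0870
= 12.8686 - 1.0436 + 1.5215 - 0.7830
= 12.5635

E[X] = 12.5635


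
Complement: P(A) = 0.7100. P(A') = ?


P(not A) = 1 - 0.7100 = 0.2900

P(not A) = 0.2900


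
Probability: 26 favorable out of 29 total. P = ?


P = 26/29 = 0.8966

P = 0.8966


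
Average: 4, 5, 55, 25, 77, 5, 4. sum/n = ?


Sum = 4 + 5 + 55 + 25 + 77 + 5 + 4 = 175
n = 7
Mean = 175/7 = 25.0000

Mean = 25.0000


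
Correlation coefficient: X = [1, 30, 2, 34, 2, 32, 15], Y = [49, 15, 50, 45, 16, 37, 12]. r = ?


Mean X = 16.5714, Mean Y = 32.0000
SD X = 14.100224, SD Y = 15.820421
Cov = -26.714286
r = -26.714286/(14.100224*15.820421) = -0.1198

r = -0.1198


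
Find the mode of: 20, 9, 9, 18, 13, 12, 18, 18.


Frequencies: 9:2, 12:1, 13:1, 18:3, 20:1
Max frequency = 3
Mode = 18

Mode = 18


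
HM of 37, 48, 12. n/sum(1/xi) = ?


Sum of reciprocals = 1/37 + 1/48 + 1/12 = 0.131194
HM = 3/0.131194 = 22.8670

HM = 22.8670


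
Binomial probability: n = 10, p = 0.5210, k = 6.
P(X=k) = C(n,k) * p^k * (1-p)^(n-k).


C(10,6) = 210
p^6 = 0.020000
(1-p)^4 = 0.052643
P = 210 * 0.020000 * 0.052643 = 0.2211

P(X=6) = 0.2211


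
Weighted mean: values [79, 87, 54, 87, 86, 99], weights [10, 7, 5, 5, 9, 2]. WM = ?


Numerator = 79*10 + 87*7 + 54*5 + 87*5 + 86*9 + 99*2 = 3076
Denominator = 10 + 7 + 5 + 5 + 9 + 2 = 38
WM = 3076/38 = 80.9474

WM = 80.9474


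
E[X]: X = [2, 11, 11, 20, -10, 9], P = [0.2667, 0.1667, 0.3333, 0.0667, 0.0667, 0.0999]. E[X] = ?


E[X] = 2*0.2667 + 11*0.1667 + 11*0.3333 + 20*0.0667 - 10*0.0667 + 9*0.0999
= 0.5334 + 1.8337 + 3.6663 + 1.3340 - 0.6670 + 0.8991
= 7.5995

E[X] = 7.5995


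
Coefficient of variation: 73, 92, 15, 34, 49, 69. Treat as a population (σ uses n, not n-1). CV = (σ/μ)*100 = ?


Mean = 55.3333
SD = 25.7078
CV = (25.7078/55.3333)*100 = 46.4598%

CV = 46.4598%


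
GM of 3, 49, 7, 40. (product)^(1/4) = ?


Product = 3 × 49 × 7 × 40 = 41160
GM = 41160^(1/4) = 14.2436

GM = 14.2436


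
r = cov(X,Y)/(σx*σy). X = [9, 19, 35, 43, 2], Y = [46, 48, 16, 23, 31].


Mean X = 21.6000, Mean Y = 32.8000
SD X = 15.409088, SD Y = 12.544321
Cov = -121.080000
r = -121.080000/(15.409088*12.544321) = -0.6264

r = -0.6264


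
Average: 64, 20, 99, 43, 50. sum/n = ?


Sum = 64 + 20 + 99 + 43 + 50 = 276
n = 5
Mean = 276/5 = 55.2000

Mean = 55.2000


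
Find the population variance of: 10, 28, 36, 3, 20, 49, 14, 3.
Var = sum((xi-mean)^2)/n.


Mean = 20.3750
Squared deviations: 107.6406, 58.1406, 244.1406, 301.8906, 0.1406, 819.3906, 40.6406, 301.8906
Sum = 1873.8750
Variance = 1873.8750/8 = 234.2344

Variance = 234.2344


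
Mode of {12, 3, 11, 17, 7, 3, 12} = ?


Frequencies: 3:2, 7:1, 11:1, 12:2, 17:1
Max frequency = 2
Mode = 3, 12

Mode = 3, 12


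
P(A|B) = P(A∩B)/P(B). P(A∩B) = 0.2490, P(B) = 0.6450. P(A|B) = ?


P(A|B) = 0.2490/0.6450 = 0.3860

P(A|B) = 0.3860


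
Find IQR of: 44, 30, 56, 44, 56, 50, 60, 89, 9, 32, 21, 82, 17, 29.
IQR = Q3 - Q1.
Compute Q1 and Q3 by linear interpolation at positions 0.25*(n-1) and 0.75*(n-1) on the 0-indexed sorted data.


Sorted: 9, 17, 21, 29, 30, 32, 44, 44, 50, 56, 56, 60, 82, 89
Q1 (25th %ile) = 29.2500
Q3 (75th %ile) = 56.0000
IQR = 56.0000 - 29.2500 = 26.7500

IQR = 26.7500


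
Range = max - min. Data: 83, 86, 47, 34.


Max = 86, Min = 34
Range = 86 - 34 = 52

Range = 52


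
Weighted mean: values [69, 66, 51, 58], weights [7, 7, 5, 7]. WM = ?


Numerator = 69*7 + 66*7 + 51*5 + 58*7 = 1606
Denominator = 7 + 7 + 5 + 7 = 26
WM = 1606/26 = 61.7692

WM = 61.7692


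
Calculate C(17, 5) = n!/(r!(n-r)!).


C(17,5) = 17!/(5! × 12!)
= 355687428096000/(120 × 479001600)
= 6188

C(17,5) = 6188


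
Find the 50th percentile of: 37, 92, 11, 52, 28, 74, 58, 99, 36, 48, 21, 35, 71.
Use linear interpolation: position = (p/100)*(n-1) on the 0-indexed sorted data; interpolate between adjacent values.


Sorted: 11, 21, 28, 35, 36, 37, 48, 52, 58, 71, 74, 92, 99
n = 13
Index = 50/100 * 12 = 6.0000
Lower = data[6] = 48, Upper = data[7] = 52
P50 = 48 + 0*(4) = 48.0000

P50 = 48.0000


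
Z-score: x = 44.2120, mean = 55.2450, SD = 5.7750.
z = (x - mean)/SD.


z = (44.2120 - 55.2450)/5.7750
= -11.0330/5.7750
= -1.9105

z = -1.9105


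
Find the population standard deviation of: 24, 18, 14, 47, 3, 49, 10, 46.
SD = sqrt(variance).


Mean = 26.3750
Variance = 295.7344
SD = sqrt(295.7344) = 17.1969

SD = 17.1969


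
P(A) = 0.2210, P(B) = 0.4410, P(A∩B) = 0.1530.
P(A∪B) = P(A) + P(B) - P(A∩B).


P(A∪B) = 0.2210 + 0.4410 - 0.1530
= 0.6620 - 0.1530
= 0.5090

P(A∪B) = 0.5090


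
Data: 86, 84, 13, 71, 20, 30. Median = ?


Sorted: 13, 20, 30, 71, 84, 86
n = 6 (even)
Middle values: 30 and 71
Median = (30+71)/2 = 50.5000

Median = 50.5000


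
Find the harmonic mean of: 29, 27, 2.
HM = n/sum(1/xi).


Sum of reciprocals = 1/29 + 1/27 + 1/2 = 0.571520
HM = 3/0.571520 = 5.2492

HM = 5.2492


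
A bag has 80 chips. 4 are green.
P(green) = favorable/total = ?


P = 4/80 = 0.0500

P = 0.0500


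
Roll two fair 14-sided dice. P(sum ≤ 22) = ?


Total outcomes = 14×14 = 196
Favorable (sum ≤ 22): 175
P = 175/196 = 0.8929

P = 0.8929


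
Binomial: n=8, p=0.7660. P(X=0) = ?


C(8,0) = 1
p^0 = 1.000000
(1-p)^8 = 8.989320e-06
P = 1 * 1.000000 * 8.989320e-06 = 8.9893e-06

P(X=0) = 8.9893e-06


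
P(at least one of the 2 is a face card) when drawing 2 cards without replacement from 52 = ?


P(at least one) = 1 - P(none)
P(none) = (40/52) × (39/51) = 0.588235
P(at least one) = 1 - 0.588235 = 0.4118

P = 0.4118


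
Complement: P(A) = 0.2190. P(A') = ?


P(not A) = 1 - 0.2190 = 0.7810

P(not A) = 0.7810


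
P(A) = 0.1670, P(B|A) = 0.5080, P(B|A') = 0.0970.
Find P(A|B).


P(B) = P(B|A)*P(A) + P(B|A')*P(A')
= 0.5080*0.1670 + 0.0970*0.8330
= 0.084836 + 0.080801 = 0.165637
P(A|B) = 0.084836/0.165637 = 0.5122

P(A|B) = 0.5122


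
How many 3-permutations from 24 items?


P(24,3) = 24!/21!
= 620448401733239439360000/51090942171709440000
= 12144

P(24,3) = 12144


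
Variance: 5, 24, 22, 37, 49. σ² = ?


Mean = 27.4000
Squared deviations: 501.7600, 11.5600, 29.1600, 92.1600, 466.5600
Sum = 1101.2000
Variance = 1101.2000/5 = 220.2400

Variance = 220.2400


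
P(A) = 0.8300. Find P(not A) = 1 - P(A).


P(not A) = 1 - 0.8300 = 0.1700

P(not A) = 0.1700


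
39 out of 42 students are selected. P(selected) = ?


P = 39/42 = 0.9286

P = 0.9286


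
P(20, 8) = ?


P(20,8) = 20!/12!
= 2432902008176640000/479001600
= 5079110400

P(20,8) = 5079110400


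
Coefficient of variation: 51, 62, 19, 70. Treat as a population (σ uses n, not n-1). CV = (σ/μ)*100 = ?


Mean = 50.5000
SD = 19.3972
CV = (19.3972/50.5000)*100 = 38.4102%

CV = 38.4102%


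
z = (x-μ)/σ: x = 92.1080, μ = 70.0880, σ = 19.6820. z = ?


z = (92.1080 - 70.0880)/19.6820
= 22.0200/19.6820
= 1.1188

z = 1.1188


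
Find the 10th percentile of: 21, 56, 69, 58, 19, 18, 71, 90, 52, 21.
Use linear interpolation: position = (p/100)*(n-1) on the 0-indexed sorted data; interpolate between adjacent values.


Sorted: 18, 19, 21, 21, 52, 56, 58, 69, 71, 90
n = 10
Index = 10/100 * 9 = 0.9000
Lower = data[0] = 18, Upper = data[1] = 19
P10 = 18 + 0.9000*(1) = 18.9000

P10 = 18.9000


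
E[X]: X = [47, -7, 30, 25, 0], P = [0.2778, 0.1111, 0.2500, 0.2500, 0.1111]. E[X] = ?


E[X] = 47*0.2778 - 7*0.1111 + 30*0.2500 + 25*0.2500 + 0*0.1111
= 13.0566 - 0.7777 + 7.5000 + 6.2500 + 0
= 26.0289

E[X] = 26.0289


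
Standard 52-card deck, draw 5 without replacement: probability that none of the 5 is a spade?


P(no spades) = (39/52) × (38/51) × (37/50) × (36/49) × (35/48)
= 0.2215

P = 0.2215


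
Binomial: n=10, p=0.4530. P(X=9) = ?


C(10,9) = 10
p^9 = 0.000803
(1-p)^1 = 0.547000
P = 10 * 0.000803 * 0.547000 = 0.0044

P(X=9) = 0.0044


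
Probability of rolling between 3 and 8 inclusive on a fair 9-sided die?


Favorable outcomes (3 ≤ roll ≤ 8): 6
Total outcomes = 9
P = 6/9 = 0.6667

P = 0.6667


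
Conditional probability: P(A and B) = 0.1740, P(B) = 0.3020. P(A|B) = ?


P(A|B) = 0.1740/0.3020 = 0.5762

P(A|B) = 0.5762


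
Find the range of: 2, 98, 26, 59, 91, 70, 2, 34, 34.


Max = 98, Min = 2
Range = 98 - 2 = 96

Range = 96


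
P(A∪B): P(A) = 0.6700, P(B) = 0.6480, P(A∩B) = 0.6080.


P(A∪B) = 0.6700 + 0.6480 - 0.6080
= 1.3180 - 0.6080
= 0.7100

P(A∪B) = 0.7100


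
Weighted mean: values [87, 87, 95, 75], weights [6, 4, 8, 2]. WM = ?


Numerator = 87*6 + 87*4 + 95*8 + 75*2 = 1780
Denominator = 6 + 4 + 8 + 2 = 20
WM = 1780/20 = 89.0000

WM = 89.0000


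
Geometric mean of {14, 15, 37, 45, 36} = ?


Product = 14 × 15 × 37 × 45 × 36 = 12587400
GM = 12587400^(1/5) = 26.3019

GM = 26.3019


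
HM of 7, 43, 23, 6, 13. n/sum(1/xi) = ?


Sum of reciprocals = 1/7 + 1/43 + 1/23 + 1/6 + 1/13 = 0.453181
HM = 5/0.453181 = 11.0331

HM = 11.0331


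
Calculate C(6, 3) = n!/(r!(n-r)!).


C(6,3) = 6!/(3! × 3!)
= 720/(6 × 6)
= 20

C(6,3) = 20


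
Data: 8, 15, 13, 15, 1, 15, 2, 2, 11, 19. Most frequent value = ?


Frequencies: 1:1, 2:2, 8:1, 11:1, 13:1, 15:3, 19:1
Max frequency = 3
Mode = 15

Mode = 15


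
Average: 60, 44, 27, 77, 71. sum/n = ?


Sum = 60 + 44 + 27 + 77 + 71 = 279
n = 5
Mean = 279/5 = 55.8000

Mean = 55.8000


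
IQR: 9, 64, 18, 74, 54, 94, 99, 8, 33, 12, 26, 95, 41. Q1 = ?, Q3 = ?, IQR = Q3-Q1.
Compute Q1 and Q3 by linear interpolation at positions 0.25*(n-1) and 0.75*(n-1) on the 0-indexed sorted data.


Sorted: 8, 9, 12, 18, 26, 33, 41, 54, 64, 74, 94, 95, 99
Q1 (25th %ile) = 18.0000
Q3 (75th %ile) = 74.0000
IQR = 74.0000 - 18.0000 = 56.0000

IQR = 56.0000


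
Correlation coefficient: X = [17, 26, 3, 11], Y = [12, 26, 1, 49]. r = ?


Mean X = 14.2500, Mean Y = 22.0000
SD X = 8.407586, SD Y = 17.930421
Cov = 42.000000
r = 42.000000/(8.407586*17.930421) = 0.2786

r = 0.2786


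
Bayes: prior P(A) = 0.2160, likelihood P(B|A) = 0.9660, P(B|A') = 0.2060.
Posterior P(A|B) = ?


P(B) = P(B|A)*P(A) + P(B|A')*P(A')
= 0.9660*0.2160 + 0.2060*0.7840
= 0.208656 + 0.161504 = 0.370160
P(A|B) = 0.208656/0.370160 = 0.5637

P(A|B) = 0.5637


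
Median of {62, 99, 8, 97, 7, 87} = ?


Sorted: 7, 8, 62, 87, 97, 99
n = 6 (even)
Middle values: 62 and 87
Median = (62+87)/2 = 74.5000

Median = 74.5000


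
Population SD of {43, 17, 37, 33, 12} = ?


Mean = 28.4000
Variance = 141.4400
SD = sqrt(141.4400) = 11.8929

SD = 11.8929


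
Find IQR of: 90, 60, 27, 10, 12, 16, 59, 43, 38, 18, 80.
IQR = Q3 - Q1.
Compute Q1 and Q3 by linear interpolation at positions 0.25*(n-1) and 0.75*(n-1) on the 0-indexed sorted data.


Sorted: 10, 12, 16, 18, 27, 38, 43, 59, 60, 80, 90
Q1 (25th %ile) = 17.0000
Q3 (75th %ile) = 59.5000
IQR = 59.5000 - 17.0000 = 42.5000

IQR = 42.5000


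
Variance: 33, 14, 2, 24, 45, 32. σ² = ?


Mean = 25.0000
Squared deviations: 64.0000, 121.0000, 529.0000, 1.0000, 400.0000, 49.0000
Sum = 1164.0000
Variance = 1164.0000/6 = 194.0000

Variance = 194.0000


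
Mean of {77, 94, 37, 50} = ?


Sum = 77 + 94 + 37 + 50 = 258
n = 4
Mean = 258/4 = 64.5000

Mean = 64.5000


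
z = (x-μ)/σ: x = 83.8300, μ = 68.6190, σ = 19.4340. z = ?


z = (83.8300 - 68.6190)/19.4340
= 15.2110/19.4340
= 0.7827

z = 0.7827


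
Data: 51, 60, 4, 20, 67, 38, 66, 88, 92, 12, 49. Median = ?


Sorted: 4, 12, 20, 38, 49, 51, 60, 66, 67, 88, 92
n = 11 (odd)
Middle value = 51

Median = 51


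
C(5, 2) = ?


C(5,2) = 5!/(2! × 3!)
= 120/(2 × 6)
= 10

C(5,2) = 10


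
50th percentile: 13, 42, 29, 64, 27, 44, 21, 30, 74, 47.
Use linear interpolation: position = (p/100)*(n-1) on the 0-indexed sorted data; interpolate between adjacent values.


Sorted: 13, 21, 27, 29, 30, 42, 44, 47, 64, 74
n = 10
Index = 50/100 * 9 = 4.5000
Lower = data[4] = 30, Upper = data[5] = 42
P50 = 30 + 0.5000*(12) = 36.0000

P50 = 36.0000


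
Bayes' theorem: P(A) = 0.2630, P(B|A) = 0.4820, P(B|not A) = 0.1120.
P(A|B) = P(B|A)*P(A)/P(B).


P(B) = P(B|A)*P(A) + P(B|A')*P(A')
= 0.4820*0.2630 + 0.1120*0.7370
= 0.126766 + 0.082544 = 0.209310
P(A|B) = 0.126766/0.209310 = 0.6056

P(A|B) = 0.6056


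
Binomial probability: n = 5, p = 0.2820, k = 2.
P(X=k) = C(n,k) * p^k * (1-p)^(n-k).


C(5,2) = 10
p^2 = 0.079524
(1-p)^3 = 0.370146
P = 10 * 0.079524 * 0.370146 = 0.2944

P(X=2) = 0.2944


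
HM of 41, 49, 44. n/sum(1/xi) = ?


Sum of reciprocals = 1/41 + 1/49 + 1/44 = 0.067526
HM = 3/0.067526 = 44.4275

HM = 44.4275


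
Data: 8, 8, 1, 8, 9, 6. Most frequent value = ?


Frequencies: 1:1, 6:1, 8:3, 9:1
Max frequency = 3
Mode = 8

Mode = 8


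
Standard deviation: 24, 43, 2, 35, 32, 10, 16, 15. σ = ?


Mean = 22.1250
Variance = 167.8594
SD = sqrt(167.8594) = 12.9561

SD = 12.9561


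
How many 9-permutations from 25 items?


P(25,9) = 25!/16!
= 15511210043330985984000000/20922789888000
= 741354768000

P(25,9) = 741354768000


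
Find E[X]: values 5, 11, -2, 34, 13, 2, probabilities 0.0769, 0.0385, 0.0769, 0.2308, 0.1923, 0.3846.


E[X] = 5*0.0769 + 11*0.0385 - 2*0.0769 + 34*0.2308 + 13*0.1923 + 2*0.3846
= 0.3845 + 0.4235 - 0.1538 + 7.8472 + 2.4999 + 0.7692
= 11.7705

E[X] = 11.7705


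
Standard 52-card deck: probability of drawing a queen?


4 queens in 52 cards
P = 4/52 = 0.0769

P = 0.0769


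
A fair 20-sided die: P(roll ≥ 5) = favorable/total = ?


Favorable outcomes (roll ≥ 5): 16
Total outcomes = 20
P = 16/20 = 0.8000

P = 0.8000


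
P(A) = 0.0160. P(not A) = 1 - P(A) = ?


P(not A) = 1 - 0.0160 = 0.9840

P(not A) = 0.9840


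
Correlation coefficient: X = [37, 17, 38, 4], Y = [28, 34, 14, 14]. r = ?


Mean X = 24.0000, Mean Y = 22.5000
SD X = 14.265343, SD Y = 8.760708
Cov = 10.500000
r = 10.500000/(14.265343*8.760708) = 0.0840

r = 0.0840


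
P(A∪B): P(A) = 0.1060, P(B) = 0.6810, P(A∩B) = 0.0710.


P(A∪B) = 0.1060 + 0.6810 - 0.0710
= 0.7870 - 0.0710
= 0.7160

P(A∪B) = 0.7160


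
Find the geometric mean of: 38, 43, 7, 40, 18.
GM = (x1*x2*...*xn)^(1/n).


Product = 38 × 43 × 7 × 40 × 18 = 8235360
GM = 8235360^(1/5) = 24.1622

GM = 24.1622


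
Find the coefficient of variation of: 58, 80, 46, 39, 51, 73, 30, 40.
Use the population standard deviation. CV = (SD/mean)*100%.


Mean = 52.1250
SD = 16.1821
CV = (16.1821/52.1250)*100 = 31.0447%

CV = 31.0447%


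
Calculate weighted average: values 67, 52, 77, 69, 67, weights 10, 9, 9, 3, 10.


Numerator = 67*10 + 52*9 + 77*9 + 69*3 + 67*10 = 2708
Denominator = 10 + 9 + 9 + 3 + 10 = 41
WM = 2708/41 = 66.0488

WM = 66.0488


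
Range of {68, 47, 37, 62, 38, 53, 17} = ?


Max = 68, Min = 17
Range = 68 - 17 = 51

Range = 51


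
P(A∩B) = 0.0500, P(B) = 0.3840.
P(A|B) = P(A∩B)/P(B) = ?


P(A|B) = 0.0500/0.3840 = 0.1302

P(A|B) = 0.1302


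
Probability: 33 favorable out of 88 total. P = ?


P = 33/88 = 0.3750

P = 0.3750


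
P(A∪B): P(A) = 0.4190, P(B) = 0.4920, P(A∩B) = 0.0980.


P(A∪B) = 0.4190 + 0.4920 - 0.0980
= 0.9110 - 0.0980
= 0.8130

P(A∪B) = 0.8130


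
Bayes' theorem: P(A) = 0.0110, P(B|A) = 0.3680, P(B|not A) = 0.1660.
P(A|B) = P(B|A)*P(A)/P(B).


P(B) = P(B|A)*P(A) + P(B|A')*P(A')
= 0.3680*0.0110 + 0.1660*0.9890
= 0.004048 + 0.164174 = 0.168222
P(A|B) = 0.004048/0.168222 = 0.0241

P(A|B) = 0.0241


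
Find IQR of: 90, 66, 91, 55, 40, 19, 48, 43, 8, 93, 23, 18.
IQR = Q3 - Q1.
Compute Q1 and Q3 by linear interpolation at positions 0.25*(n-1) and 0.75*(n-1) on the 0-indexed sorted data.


Sorted: 8, 18, 19, 23, 40, 43, 48, 55, 66, 90, 91, 93
Q1 (25th %ile) = 22.0000
Q3 (75th %ile) = 72.0000
IQR = 72.0000 - 22.0000 = 50.0000

IQR = 50.0000


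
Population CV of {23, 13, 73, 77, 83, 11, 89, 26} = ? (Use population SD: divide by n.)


Mean = 49.3750
SD = 31.7409
CV = (31.7409/49.3750)*100 = 64.2854%

CV = 64.2854%


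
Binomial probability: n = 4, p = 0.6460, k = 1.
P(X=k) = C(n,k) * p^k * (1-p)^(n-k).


C(4,1) = 4
p^1 = 0.646000
(1-p)^3 = 0.044362
P = 4 * 0.646000 * 0.044362 = 0.1146

P(X=1) = 0.1146


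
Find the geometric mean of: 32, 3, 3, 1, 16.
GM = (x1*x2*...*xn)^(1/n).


Product = 32 × 3 × 3 × 1 × 16 = 4608
GM = 4608^(1/5) = 5.4038

GM = 5.4038


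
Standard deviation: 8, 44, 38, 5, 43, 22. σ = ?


Mean = 26.6667
Variance = 255.8889
SD = sqrt(255.8889) = 15.9965

SD = 15.9965


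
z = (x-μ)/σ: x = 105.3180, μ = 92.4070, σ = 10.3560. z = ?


z = (105.3180 - 92.4070)/10.3560
= 12.9110/10.3560
= 1.2467

z = 1.2467


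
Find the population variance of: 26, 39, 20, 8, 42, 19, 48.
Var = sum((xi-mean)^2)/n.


Mean = 28.8571
Squared deviations: 8.1633, 102.8776, 78.4490, 435.0204, 172.7347, 97.1633, 366.4490
Sum = 1260.8571
Variance = 1260.8571/7 = 180.1224

Variance = 180.1224


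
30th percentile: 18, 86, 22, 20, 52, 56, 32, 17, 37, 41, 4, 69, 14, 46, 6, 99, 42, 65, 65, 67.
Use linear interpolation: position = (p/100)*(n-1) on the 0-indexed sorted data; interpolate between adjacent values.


Sorted: 4, 6, 14, 17, 18, 20, 22, 32, 37, 41, 42, 46, 52, 56, 65, 65, 67, 69, 86, 99
n = 20
Index = 30/100 * 19 = 5.7000
Lower = data[5] = 20, Upper = data[6] = 22
P30 = 20 + 0.7000*(2) = 21.4000

P30 = 21.4000


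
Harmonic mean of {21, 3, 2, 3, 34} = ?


Sum of reciprocals = 1/21 + 1/3 + 1/2 + 1/3 + 1/34 = 1.243697
HM = 5/1.243697 = 4.0203

HM = 4.0203


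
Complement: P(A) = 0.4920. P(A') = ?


P(not A) = 1 - 0.4920 = 0.5080

P(not A) = 0.5080


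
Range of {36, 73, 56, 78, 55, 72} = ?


Max = 78, Min = 36
Range = 78 - 36 = 42

Range = 42


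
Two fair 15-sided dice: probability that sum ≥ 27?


Total outcomes = 15×15 = 225
Favorable (sum ≥ 27): 10
P = 10/225 = 0.0444

P = 0.0444


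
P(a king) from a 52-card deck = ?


4 kings in 52 cards
P = 4/52 = 0.0769

P = 0.0769


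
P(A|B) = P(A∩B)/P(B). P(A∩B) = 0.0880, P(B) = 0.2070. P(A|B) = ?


P(A|B) = 0.0880/0.2070 = 0.4251

P(A|B) = 0.4251


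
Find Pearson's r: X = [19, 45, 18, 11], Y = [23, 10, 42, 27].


Mean X = 23.2500, Mean Y = 25.5000
SD X = 12.930101, SD Y = 11.412712
Cov = -107.875000
r = -107.875000/(12.930101*11.412712) = -0.7310

r = -0.7310


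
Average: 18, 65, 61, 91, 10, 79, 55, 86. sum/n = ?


Sum = 18 + 65 + 61 + 91 + 10 + 79 + 55 + 86 = 465
n = 8
Mean = 465/8 = 58.1250

Mean = 58.1250


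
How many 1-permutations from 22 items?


P(22,1) = 22!/21!
= 1124000727777607680000/51090942171709440000
= 22

P(22,1) = 22


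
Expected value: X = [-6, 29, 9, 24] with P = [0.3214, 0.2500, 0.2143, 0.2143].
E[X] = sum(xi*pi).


E[X] = -6*0.3214 + 29*0.2500 + 9*0.2143 + 24*0.2143
= -1.9284 + 7.2500 + 1.9287 + 5.1432
= 12.3935

E[X] = 12.3935


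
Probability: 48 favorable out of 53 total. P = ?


P = 48/53 = 0.9057

P = 0.9057


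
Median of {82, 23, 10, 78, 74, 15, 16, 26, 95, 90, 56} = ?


Sorted: 10, 15, 16, 23, 26, 56, 74, 78, 82, 90, 95
n = 11 (odd)
Middle value = 56

Median = 56


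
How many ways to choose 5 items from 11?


C(11,5) = 11!/(5! × 6!)
= 39916800/(120 × 720)
= 462

C(11,5) = 462


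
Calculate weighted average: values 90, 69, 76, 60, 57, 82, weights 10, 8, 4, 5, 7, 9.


Numerator = 90*10 + 69*8 + 76*4 + 60*5 + 57*7 + 82*9 = 3193
Denominator = 10 + 8 + 4 + 5 + 7 + 9 = 43
WM = 3193/43 = 74.2558

WM = 74.2558


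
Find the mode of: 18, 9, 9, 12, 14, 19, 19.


Frequencies: 9:2, 12:1, 14:1, 18:1, 19:2
Max frequency = 2
Mode = 9, 19

Mode = 9, 19


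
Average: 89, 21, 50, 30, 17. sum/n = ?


Sum = 89 + 21 + 50 + 30 + 17 = 207
n = 5
Mean = 207/5 = 41.4000

Mean = 41.4000


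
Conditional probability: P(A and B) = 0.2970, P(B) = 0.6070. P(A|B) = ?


P(A|B) = 0.2970/0.6070 = 0.4893

P(A|B) = 0.4893


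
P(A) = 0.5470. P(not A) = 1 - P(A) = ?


P(not A) = 1 - 0.5470 = 0.4530

P(not A) = 0.4530


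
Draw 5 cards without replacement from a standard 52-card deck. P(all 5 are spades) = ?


P(all spades) = (13/52) × (12/51) × (11/50) × (10/49) × (9/48)
= 0.0005

P = 0.0005


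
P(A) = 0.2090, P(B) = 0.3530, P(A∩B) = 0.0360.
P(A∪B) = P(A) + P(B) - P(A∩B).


P(A∪B) = 0.2090 + 0.3530 - 0.0360
= 0.5620 - 0.0360
= 0.5260

P(A∪B) = 0.5260


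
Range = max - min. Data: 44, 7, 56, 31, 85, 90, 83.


Max = 90, Min = 7
Range = 90 - 7 = 83

Range = 83


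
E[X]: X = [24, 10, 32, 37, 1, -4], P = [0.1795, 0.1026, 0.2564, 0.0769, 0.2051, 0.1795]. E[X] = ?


E[X] = 24*0.1795 + 10*0.1026 + 32*0.2564 + 37*0.0769 + 1*0.2051 - 4*0.1795
= 4.3080 + 1.0260 + 8.2048 + 2.8453 + 0.2051 - 0.7180
= 15.8712

E[X] = 15.8712


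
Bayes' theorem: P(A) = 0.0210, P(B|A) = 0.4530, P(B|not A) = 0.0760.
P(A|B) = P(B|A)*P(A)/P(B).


P(B) = P(B|A)*P(A) + P(B|A')*P(A')
= 0.4530*0.0210 + 0.0760*0.9790
= 0.009513 + 0.074404 = 0.083917
P(A|B) = 0.009513/0.083917 = 0.1134

P(A|B) = 0.1134


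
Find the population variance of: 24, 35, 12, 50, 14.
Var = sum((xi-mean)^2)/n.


Mean = 27.0000
Squared deviations: 9.0000, 64.0000, 225.0000, 529.0000, 169.0000
Sum = 996.0000
Variance = 996.0000/5 = 199.2000

Variance = 199.2000


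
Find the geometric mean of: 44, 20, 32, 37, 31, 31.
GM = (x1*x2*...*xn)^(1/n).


Product = 44 × 20 × 32 × 37 × 31 × 31 = 1001285120
GM = 1001285120^(1/6) = 31.6295

GM = 31.6295


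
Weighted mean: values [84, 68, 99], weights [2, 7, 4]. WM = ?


Numerator = 84*2 + 68*7 + 99*4 = 1040
Denominator = 2 + 7 + 4 = 13
WM = 1040/13 = 80.0000

WM = 80.0000


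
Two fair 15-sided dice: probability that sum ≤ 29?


Total outcomes = 15×15 = 225
Favorable (sum ≤ 29): 224
P = 224/225 = 0.9956

P = 0.9956


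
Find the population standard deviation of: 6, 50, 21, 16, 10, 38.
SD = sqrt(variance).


Mean = 23.5000
Variance = 243.9167
SD = sqrt(243.9167) = 15.6178

SD = 15.6178


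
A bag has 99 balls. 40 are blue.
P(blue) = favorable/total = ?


P = 40/99 = 0.4040

P = 0.4040


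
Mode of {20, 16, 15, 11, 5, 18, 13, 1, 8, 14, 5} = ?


Frequencies: 1:1, 5:2, 8:1, 11:1, 13:1, 14:1, 15:1, 16:1, 18:1, 20:1
Max frequency = 2
Mode = 5

Mode = 5


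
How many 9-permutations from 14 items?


P(14,9) = 14!/5!
= 87178291200/120
= 726485760

P(14,9) = 726485760


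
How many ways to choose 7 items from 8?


C(8,7) = 8!/(7! × 1!)
= 40320/(5040 × 1)
= 8

C(8,7) = 8


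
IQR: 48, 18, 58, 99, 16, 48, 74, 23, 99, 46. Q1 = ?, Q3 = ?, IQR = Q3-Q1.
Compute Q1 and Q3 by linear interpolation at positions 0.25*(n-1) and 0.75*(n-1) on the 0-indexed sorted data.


Sorted: 16, 18, 23, 46, 48, 48, 58, 74, 99, 99
Q1 (25th %ile) = 28.7500
Q3 (75th %ile) = 70.0000
IQR = 70.0000 - 28.7500 = 41.2500

IQR = 41.2500


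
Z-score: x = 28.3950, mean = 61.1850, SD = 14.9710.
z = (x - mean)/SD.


z = (28.3950 - 61.1850)/14.9710
= -32.7900/14.9710
= -2.1902

z = -2.1902


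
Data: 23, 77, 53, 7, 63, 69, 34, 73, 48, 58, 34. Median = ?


Sorted: 7, 23, 34, 34, 48, 53, 58, 63, 69, 73, 77
n = 11 (odd)
Middle value = 53

Median = 53


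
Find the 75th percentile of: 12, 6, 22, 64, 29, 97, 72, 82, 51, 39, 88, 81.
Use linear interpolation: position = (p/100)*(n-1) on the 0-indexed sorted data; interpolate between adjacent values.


Sorted: 6, 12, 22, 29, 39, 51, 64, 72, 81, 82, 88, 97
n = 12
Index = 75/100 * 11 = 8.2500
Lower = data[8] = 81, Upper = data[9] = 82
P75 = 81 + 0.2500*(1) = 81.2500

P75 = 81.2500


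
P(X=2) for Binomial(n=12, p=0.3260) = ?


C(12,2) = 66
p^2 = 0.106276
(1-p)^10 = 0.019346
P = 66 * 0.106276 * 0.019346 = 0.1357

P(X=2) = 0.1357


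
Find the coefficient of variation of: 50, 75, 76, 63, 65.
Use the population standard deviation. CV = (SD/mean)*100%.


Mean = 65.8000
SD = 9.4530
CV = (9.4530/65.8000)*100 = 14.3663%

CV = 14.3663%


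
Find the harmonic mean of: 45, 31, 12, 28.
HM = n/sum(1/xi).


Sum of reciprocals = 1/45 + 1/31 + 1/12 + 1/28 = 0.173528
HM = 4/0.173528 = 23.0510

HM = 23.0510


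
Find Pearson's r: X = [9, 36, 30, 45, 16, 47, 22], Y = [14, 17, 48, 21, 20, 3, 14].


Mean X = 29.2857, Mean Y = 19.5714
SD X = 13.349310, SD Y = 12.838081
Cov = -17.163265
r = -17.163265/(13.349310*12.838081) = -0.1001

r = -0.1001


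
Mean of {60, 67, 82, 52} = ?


Sum = 60 + 67 + 82 + 52 = 261
n = 4
Mean = 261/4 = 65.2500

Mean = 65.2500


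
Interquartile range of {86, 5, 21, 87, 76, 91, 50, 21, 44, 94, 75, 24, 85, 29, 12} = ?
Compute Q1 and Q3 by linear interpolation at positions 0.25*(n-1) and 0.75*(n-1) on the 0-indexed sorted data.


Sorted: 5, 12, 21, 21, 24, 29, 44, 50, 75, 76, 85, 86, 87, 91, 94
Q1 (25th %ile) = 22.5000
Q3 (75th %ile) = 85.5000
IQR = 85.5000 - 22.5000 = 63.0000

IQR = 63.0000


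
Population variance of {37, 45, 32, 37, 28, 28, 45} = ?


Mean = 36.0000
Squared deviations: 1.0000, 81.0000, 16.0000, 1.0000, 64.0000, 64.0000, 81.0000
Sum = 308.0000
Variance = 308.0000/7 = 44.0000

Variance = 44.0000


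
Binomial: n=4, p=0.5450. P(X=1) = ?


C(4,1) = 4
p^1 = 0.545000
(1-p)^3 = 0.094196
P = 4 * 0.545000 * 0.094196 = 0.2053

P(X=1) = 0.2053


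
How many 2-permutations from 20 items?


P(20,2) = 20!/18!
= 2432902008176640000/6402373705728000
= 380

P(20,2) = 380


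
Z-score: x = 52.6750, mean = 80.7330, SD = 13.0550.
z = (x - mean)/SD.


z = (52.6750 - 80.7330)/13.0550
= -28.0580/13.0550
= -2.1492

z = -2.1492


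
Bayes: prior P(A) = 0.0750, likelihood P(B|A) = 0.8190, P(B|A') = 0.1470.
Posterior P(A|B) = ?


P(B) = P(B|A)*P(A) + P(B|A')*P(A')
= 0.8190*0.0750 + 0.1470*0.9250
= 0.061425 + 0.135975 = 0.197400
P(A|B) = 0.061425/0.197400 = 0.3112

P(A|B) = 0.3112


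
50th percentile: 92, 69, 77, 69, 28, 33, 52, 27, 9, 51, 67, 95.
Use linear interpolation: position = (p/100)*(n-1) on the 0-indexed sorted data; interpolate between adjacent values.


Sorted: 9, 27, 28, 33, 51, 52, 67, 69, 69, 77, 92, 95
n = 12
Index = 50/100 * 11 = 5.5000
Lower = data[5] = 52, Upper = data[6] = 67
P50 = 52 + 0.5000*(15) = 59.5000

P50 = 59.5000


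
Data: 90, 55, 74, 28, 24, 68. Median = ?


Sorted: 24, 28, 55, 68, 74, 90
n = 6 (even)
Middle values: 55 and 68
Median = (55+68)/2 = 61.5000

Median = 61.5000


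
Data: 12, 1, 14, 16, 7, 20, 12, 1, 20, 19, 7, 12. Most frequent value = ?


Frequencies: 1:2, 7:2, 12:3, 14:1, 16:1, 19:1, 20:2
Max frequency = 3
Mode = 12

Mode = 12


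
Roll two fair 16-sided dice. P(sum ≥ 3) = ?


Total outcomes = 16×16 = 256
Favorable (sum ≥ 3): 255
P = 255/256 = 0.9961

P = 0.9961


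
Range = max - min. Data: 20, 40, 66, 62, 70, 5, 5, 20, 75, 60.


Max = 75, Min = 5
Range = 75 - 5 = 70

Range = 70


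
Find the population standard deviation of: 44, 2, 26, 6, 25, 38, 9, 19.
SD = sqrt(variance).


Mean = 21.1250
Variance = 199.1094
SD = sqrt(199.1094) = 14.1106

SD = 14.1106


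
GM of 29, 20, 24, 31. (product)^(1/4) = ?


Product = 29 × 20 × 24 × 31 = 431520
GM = 431520^(1/4) = 25.6301

GM = 25.6301


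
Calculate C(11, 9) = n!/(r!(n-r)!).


C(11,9) = 11!/(9! × 2!)
= 39916800/(362880 × 2)
= 55

C(11,9) = 55


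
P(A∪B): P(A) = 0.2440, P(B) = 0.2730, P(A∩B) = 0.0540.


P(A∪B) = 0.2440 + 0.2730 - 0.0540
= 0.5170 - 0.0540
= 0.4630

P(A∪B) = 0.4630


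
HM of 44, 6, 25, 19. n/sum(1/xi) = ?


Sum of reciprocals = 1/44 + 1/6 + 1/25 + 1/19 = 0.282026
HM = 4/0.282026 = 14.1831

HM = 14.1831


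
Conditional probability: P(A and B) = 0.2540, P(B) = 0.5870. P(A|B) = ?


P(A|B) = 0.2540/0.5870 = 0.4327

P(A|B) = 0.4327


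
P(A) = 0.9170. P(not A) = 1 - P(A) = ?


P(not A) = 1 - 0.9170 = 0.0830

P(not A) = 0.0830


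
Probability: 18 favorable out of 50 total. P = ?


P = 18/50 = 0.3600

P = 0.3600


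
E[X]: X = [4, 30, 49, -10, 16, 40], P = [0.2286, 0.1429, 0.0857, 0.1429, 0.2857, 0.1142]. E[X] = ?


E[X] = 4*0.2286 + 30*0.1429 + 49*0.0857 - 10*0.1429 + 16*0.2857 + 40*0.1142
= 0.9144 + 4.2870 + 4.1993 - 1.4290 + 4.5712 + 4.5680
= 17.1109

E[X] = 17.1109


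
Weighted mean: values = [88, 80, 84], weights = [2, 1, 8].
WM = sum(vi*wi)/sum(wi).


Numerator = 88*2 + 80*1 + 84*8 = 928
Denominator = 2 + 1 + 8 = 11
WM = 928/11 = 84.3636

WM = 84.3636


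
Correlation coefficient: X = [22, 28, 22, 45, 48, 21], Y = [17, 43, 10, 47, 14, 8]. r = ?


Mean X = 31.0000, Mean Y = 23.1667
SD X = 11.224972, SD Y = 15.741841
Cov = 74.000000
r = 74.000000/(11.224972*15.741841) = 0.4188

r = 0.4188


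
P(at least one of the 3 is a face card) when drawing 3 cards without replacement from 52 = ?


P(at least one) = 1 - P(none)
P(none) = (40/52) × (39/51) × (38/50) = 0.447059
P(at least one) = 1 - 0.447059 = 0.5529

P = 0.5529


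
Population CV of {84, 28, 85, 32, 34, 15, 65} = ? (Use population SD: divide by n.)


Mean = 49.0000
SD = 26.4251
CV = (26.4251/49.0000)*100 = 53.9288%

CV = 53.9288%


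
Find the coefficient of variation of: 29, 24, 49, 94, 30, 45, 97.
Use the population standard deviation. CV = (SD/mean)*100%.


Mean = 52.5714
SD = 28.3894
CV = (28.3894/52.5714)*100 = 54.0016%

CV = 54.0016%


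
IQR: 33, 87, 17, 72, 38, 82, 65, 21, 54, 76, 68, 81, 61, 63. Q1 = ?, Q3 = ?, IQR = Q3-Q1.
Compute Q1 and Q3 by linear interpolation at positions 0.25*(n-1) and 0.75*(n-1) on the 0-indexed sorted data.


Sorted: 17, 21, 33, 38, 54, 61, 63, 65, 68, 72, 76, 81, 82, 87
Q1 (25th %ile) = 42.0000
Q3 (75th %ile) = 75.0000
IQR = 75.0000 - 42.0000 = 33.0000

IQR = 33.0000


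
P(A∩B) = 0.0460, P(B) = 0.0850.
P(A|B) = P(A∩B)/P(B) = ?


P(A|B) = 0.0460/0.0850 = 0.5412

P(A|B) = 0.5412


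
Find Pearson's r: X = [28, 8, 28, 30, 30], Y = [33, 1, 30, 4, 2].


Mean X = 24.8000, Mean Y = 14.0000
SD X = 8.447485, SD Y = 14.352700
Cov = 43.200000
r = 43.200000/(8.447485*14.352700) = 0.3563

r = 0.3563


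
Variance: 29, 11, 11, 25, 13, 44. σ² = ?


Mean = 22.1667
Squared deviations: 46.6944, 124.6944, 124.6944, 8.0278, 84.0278, 476.6944
Sum = 864.8333
Variance = 864.8333/6 = 144.1389

Variance = 144.1389


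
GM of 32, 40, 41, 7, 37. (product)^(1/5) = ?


Product = 32 × 40 × 41 × 7 × 37 = 13592320
GM = 13592320^(1/5) = 26.7091

GM = 26.7091


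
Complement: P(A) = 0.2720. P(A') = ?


P(not A) = 1 - 0.2720 = 0.7280

P(not A) = 0.7280


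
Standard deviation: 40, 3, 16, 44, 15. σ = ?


Mean = 23.6000
Variance = 248.2400
SD = sqrt(248.2400) = 15.7556

SD = 15.7556


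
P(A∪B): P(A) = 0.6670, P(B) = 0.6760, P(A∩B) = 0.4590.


P(A∪B) = 0.6670 + 0.6760 - 0.4590
= 1.3430 - 0.4590
= 0.8840

P(A∪B) = 0.8840


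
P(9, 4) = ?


P(9,4) = 9!/5!
= 362880/120
= 3024

P(9,4) = 3024


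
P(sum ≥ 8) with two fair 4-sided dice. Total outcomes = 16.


Total outcomes = 4×4 = 16
Favorable (sum ≥ 8): 1
P = 1/16 = 0.0625

P = 0.0625


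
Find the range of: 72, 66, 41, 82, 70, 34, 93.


Max = 93, Min = 34
Range = 93 - 34 = 59

Range = 59


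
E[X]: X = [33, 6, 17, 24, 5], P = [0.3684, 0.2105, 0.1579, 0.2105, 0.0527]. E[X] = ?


E[X] = 33*0.3684 + 6*0.2105 + 17*0.1579 + 24*0.2105 + 5*0.0527
= 12.1572 + 1.2630 + 2.6843 + 5.0520 + 0.2635
= 21.4200

E[X] = 21.4200


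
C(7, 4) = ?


C(7,4) = 7!/(4! × 3!)
= 5040/(24 × 6)
= 35

C(7,4) = 35


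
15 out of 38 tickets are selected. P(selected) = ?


P = 15/38 = 0.3947

P = 0.3947


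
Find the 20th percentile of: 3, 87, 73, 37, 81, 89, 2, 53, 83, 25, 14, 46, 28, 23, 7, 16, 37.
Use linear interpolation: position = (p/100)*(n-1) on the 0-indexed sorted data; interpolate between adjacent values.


Sorted: 2, 3, 7, 14, 16, 23, 25, 28, 37, 37, 46, 53, 73, 81, 83, 87, 89
n = 17
Index = 20/100 * 16 = 3.2000
Lower = data[3] = 14, Upper = data[4] = 16
P20 = 14 + 0.2000*(2) = 14.4000

P20 = 14.4000


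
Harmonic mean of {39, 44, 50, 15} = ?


Sum of reciprocals = 1/39 + 1/44 + 1/50 + 1/15 = 0.135035
HM = 4/0.135035 = 29.6220

HM = 29.6220


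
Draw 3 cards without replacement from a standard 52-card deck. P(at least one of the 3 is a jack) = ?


P(at least one) = 1 - P(none)
P(none) = (48/52) × (47/51) × (46/50) = 0.782624
P(at least one) = 1 - 0.782624 = 0.2174

P = 0.2174


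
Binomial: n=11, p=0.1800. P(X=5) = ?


C(11,5) = 462
p^5 = 0.000189
(1-p)^6 = 0.304007
P = 462 * 0.000189 * 0.304007 = 0.0265

P(X=5) = 0.0265


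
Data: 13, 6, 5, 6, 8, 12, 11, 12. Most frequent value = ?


Frequencies: 5:1, 6:2, 8:1, 11:1, 12:2, 13:1
Max frequency = 2
Mode = 6, 12

Mode = 6, 12


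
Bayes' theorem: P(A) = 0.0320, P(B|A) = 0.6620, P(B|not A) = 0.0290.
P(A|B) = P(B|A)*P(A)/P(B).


P(B) = P(B|A)*P(A) + P(B|A')*P(A')
= 0.6620*0.0320 + 0.0290*0.9680
= 0.021184 + 0.028072 = 0.049256
P(A|B) = 0.021184/0.049256 = 0.4301

P(A|B) = 0.4301


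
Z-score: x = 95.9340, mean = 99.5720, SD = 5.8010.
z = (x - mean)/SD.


z = (95.9340 - 99.5720)/5.8010
= -3.6380/5.8010
= -0.6271

z = -0.6271


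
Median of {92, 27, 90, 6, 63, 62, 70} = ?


Sorted: 6, 27, 62, 63, 70, 90, 92
n = 7 (odd)
Middle value = 63

Median = 63


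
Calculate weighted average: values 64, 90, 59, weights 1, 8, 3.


Numerator = 64*1 + 90*8 + 59*3 = 961
Denominator = 1 + 8 + 3 = 12
WM = 961/12 = 80.0833

WM = 80.0833


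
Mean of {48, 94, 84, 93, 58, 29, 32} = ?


Sum = 48 + 94 + 84 + 93 + 58 + 29 + 32 = 438
n = 7
Mean = 438/7 = 62.5714

Mean = 62.5714


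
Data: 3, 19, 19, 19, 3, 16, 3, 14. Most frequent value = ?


Frequencies: 3:3, 14:1, 16:1, 19:3
Max frequency = 3
Mode = 3, 19

Mode = 3, 19


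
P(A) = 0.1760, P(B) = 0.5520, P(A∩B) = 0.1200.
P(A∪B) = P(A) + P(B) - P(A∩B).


P(A∪B) = 0.1760 + 0.5520 - 0.1200
= 0.7280 - 0.1200
= 0.6080

P(A∪B) = 0.6080


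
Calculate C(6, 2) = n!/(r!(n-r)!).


C(6,2) = 6!/(2! × 4!)
= 720/(2 × 24)
= 15

C(6,2) = 15


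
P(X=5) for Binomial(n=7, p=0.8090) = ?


C(7,5) = 21
p^5 = 0.346531
(1-p)^2 = 0.036481
P = 21 * 0.346531 * 0.036481 = 0.2655

P(X=5) = 0.2655


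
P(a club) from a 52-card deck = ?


13 clubs in 52 cards
P = 13/52 = 0.2500

P = 0.2500


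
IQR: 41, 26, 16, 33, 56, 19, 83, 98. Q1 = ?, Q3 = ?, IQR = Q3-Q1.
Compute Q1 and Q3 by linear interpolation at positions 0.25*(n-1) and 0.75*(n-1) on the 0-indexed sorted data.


Sorted: 16, 19, 26, 33, 41, 56, 83, 98
Q1 (25th %ile) = 24.2500
Q3 (75th %ile) = 62.7500
IQR = 62.7500 - 24.2500 = 38.5000

IQR = 38.5000


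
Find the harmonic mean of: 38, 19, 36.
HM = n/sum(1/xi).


Sum of reciprocals = 1/38 + 1/19 + 1/36 = 0.106725
HM = 3/0.106725 = 28.1096

HM = 28.1096


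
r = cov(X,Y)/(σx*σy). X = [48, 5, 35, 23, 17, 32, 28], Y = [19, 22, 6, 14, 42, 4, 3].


Mean X = 26.8571, Mean Y = 15.7143
SD X = 12.710272, SD Y = 12.747149
Cov = -67.755102
r = -67.755102/(12.710272*12.747149) = -0.4182

r = -0.4182


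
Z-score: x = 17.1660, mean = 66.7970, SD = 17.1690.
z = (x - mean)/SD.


z = (17.1660 - 66.7970)/17.1690
= -49.6310/17.1690
= -2.8907

z = -2.8907


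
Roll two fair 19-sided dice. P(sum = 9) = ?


Total outcomes = 19×19 = 361
Favorable (sum = 9): 8
P = 8/361 = 0.0222

P = 0.0222


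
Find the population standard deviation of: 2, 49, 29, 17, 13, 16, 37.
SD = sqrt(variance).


Mean = 23.2857
Variance = 219.0612
SD = sqrt(219.0612) = 14.8007

SD = 14.8007


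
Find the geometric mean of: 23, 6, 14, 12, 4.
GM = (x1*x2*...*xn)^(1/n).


Product = 23 × 6 × 14 × 12 × 4 = 92736
GM = 92736^(1/5) = 9.8503

GM = 9.8503


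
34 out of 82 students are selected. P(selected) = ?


P = 34/82 = 0.4146

P = 0.4146


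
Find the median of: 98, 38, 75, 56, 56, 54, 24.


Sorted: 24, 38, 54, 56, 56, 75, 98
n = 7 (odd)
Middle value = 56

Median = 56


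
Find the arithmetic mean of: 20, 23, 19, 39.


Sum = 20 + 23 + 19 + 39 = 101
n = 4
Mean = 101/4 = 25.2500

Mean = 25.2500


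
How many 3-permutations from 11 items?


P(11,3) = 11!/8!
= 39916800/40320
= 990

P(11,3) = 990


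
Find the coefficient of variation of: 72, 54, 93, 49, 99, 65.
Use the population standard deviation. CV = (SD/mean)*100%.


Mean = 72.0000
SD = 18.5831
CV = (18.5831/72.0000)*100 = 25.8099%

CV = 25.8099%


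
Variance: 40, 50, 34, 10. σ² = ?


Mean = 33.5000
Squared deviations: 42.2500, 272.2500, 0.2500, 552.2500
Sum = 867.0000
Variance = 867.0000/4 = 216.7500

Variance = 216.7500


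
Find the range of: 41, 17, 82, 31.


Max = 82, Min = 17
Range = 82 - 17 = 65

Range = 65


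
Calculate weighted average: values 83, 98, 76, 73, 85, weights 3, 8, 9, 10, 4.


Numerator = 83*3 + 98*8 + 76*9 + 73*10 + 85*4 = 2787
Denominator = 3 + 8 + 9 + 10 + 4 = 34
WM = 2787/34 = 81.9706

WM = 81.9706


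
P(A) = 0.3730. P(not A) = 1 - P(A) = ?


P(not A) = 1 - 0.3730 = 0.6270

P(not A) = 0.6270


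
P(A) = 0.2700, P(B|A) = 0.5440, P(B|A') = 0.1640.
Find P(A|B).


P(B) = P(B|A)*P(A) + P(B|A')*P(A')
= 0.5440*0.2700 + 0.1640*0.7300
= 0.146880 + 0.119720 = 0.266600
P(A|B) = 0.146880/0.266600 = 0.5509

P(A|B) = 0.5509


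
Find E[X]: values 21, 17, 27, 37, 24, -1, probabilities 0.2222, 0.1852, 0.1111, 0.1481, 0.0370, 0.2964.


E[X] = 21*0.2222 + 17*0.1852 + 27*0.1111 + 37*0.1481 + 24*0.0370 - 1*0.2964
= 4.6662 + 3.1484 + 2.9997 + 5.4797 + 0.8880 - 0.2964
= 16.8856

E[X] = 16.8856
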